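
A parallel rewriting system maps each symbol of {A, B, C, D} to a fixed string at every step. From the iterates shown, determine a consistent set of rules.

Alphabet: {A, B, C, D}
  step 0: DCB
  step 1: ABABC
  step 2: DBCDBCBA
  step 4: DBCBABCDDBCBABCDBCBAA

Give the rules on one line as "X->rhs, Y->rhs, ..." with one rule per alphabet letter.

A->D, B->BC, C->BA, D->A

  step 1 ⇒ step 2: ABABC ⇒ D·BC·D·BC·BA
    A ↦ D
    B ↦ BC
    C ↦ BA
  step 0 ⇒ step 1: DCB ⇒ A·BA·BC
    D ↦ A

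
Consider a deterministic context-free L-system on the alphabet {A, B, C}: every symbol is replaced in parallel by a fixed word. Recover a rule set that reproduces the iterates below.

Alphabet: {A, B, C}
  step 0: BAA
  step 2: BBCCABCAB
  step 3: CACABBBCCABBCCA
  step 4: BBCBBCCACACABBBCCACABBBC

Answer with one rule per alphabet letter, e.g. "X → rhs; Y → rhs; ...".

  step 3 ⇒ step 4: CACABBBCCABBCCA ⇒ B·BC·B·BC·CA·CA·CA·B·B·BC·CA·CA·B·B·BC
    A ↦ BC
    B ↦ CA
    C ↦ B

A->BC, B->CA, C->B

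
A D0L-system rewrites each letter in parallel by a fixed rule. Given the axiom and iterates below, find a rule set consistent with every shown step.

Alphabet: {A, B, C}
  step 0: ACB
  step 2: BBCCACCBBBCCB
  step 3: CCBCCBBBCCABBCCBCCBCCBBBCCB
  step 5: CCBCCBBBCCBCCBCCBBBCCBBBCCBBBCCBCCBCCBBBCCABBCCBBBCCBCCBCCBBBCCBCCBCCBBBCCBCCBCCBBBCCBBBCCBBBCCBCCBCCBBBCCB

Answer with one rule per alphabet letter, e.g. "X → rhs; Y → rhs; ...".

  step 2 ⇒ step 3: BBCCACCBBBCCB ⇒ CCB·CCB·B·B·CCA·B·B·CCB·CCB·CCB·B·B·CCB
    A ↦ CCA
    B ↦ CCB
    C ↦ B

A->CCA, B->CCB, C->B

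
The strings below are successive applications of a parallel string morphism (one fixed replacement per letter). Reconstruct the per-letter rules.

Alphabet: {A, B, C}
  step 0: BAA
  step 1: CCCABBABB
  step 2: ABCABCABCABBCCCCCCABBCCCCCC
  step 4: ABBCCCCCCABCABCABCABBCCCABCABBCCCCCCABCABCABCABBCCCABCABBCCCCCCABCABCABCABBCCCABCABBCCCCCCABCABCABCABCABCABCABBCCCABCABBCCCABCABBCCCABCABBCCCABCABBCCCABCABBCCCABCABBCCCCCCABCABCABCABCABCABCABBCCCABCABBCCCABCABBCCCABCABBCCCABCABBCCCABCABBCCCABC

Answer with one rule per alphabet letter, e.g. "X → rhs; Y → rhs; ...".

A->ABB, B->CCC, C->ABC

  step 1 ⇒ step 2: CCCABBABB ⇒ ABC·ABC·ABC·ABB·CCC·CCC·ABB·CCC·CCC
    A ↦ ABB
    B ↦ CCC
    C ↦ ABC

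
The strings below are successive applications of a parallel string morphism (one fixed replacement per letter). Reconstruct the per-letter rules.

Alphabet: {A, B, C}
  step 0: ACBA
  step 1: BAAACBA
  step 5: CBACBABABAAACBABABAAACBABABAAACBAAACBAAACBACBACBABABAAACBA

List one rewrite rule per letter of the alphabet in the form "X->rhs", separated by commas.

  step 0 ⇒ step 1: ACBA ⇒ BA·AA·C·BA
    A ↦ BA
    B ↦ C
    C ↦ AA

A->BA, B->C, C->AA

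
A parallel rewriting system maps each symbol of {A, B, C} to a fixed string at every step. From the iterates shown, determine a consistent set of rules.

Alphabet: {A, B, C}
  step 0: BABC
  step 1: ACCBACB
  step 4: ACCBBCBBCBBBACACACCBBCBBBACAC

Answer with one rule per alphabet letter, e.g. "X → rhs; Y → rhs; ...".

A->CB, B->AC, C->B

  step 0 ⇒ step 1: BABC ⇒ AC·CB·AC·B
    A ↦ CB
    B ↦ AC
    C ↦ B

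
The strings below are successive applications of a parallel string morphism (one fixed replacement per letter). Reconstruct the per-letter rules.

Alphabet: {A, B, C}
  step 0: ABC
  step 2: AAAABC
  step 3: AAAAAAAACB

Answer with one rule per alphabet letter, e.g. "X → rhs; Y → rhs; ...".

  step 2 ⇒ step 3: AAAABC ⇒ AA·AA·AA·AA·C·B
    A ↦ AA
    B ↦ C
    C ↦ B

A->AA, B->C, C->B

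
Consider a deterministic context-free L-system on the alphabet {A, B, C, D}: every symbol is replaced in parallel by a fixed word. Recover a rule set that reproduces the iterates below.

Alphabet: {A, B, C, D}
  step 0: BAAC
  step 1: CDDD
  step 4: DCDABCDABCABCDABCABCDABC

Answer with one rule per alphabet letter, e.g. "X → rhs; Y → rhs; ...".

  step 0 ⇒ step 1: BAAC ⇒ C·D·D·D
    A ↦ D
    B ↦ C
    C ↦ D
    D ↦ ABC  (constrained at step 1)

A->D, B->C, C->D, D->ABC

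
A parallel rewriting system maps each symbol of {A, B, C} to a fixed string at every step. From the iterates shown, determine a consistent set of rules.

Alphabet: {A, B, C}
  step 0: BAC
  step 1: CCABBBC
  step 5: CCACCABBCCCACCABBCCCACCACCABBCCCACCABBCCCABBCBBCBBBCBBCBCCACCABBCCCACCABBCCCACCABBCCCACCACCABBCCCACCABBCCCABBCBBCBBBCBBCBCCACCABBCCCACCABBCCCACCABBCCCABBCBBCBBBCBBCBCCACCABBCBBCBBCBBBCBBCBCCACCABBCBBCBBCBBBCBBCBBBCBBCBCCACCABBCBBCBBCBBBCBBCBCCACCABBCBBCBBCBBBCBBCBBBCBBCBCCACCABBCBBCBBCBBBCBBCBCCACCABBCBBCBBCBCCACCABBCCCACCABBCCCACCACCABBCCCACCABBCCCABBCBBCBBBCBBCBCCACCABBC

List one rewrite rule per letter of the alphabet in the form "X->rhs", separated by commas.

  step 0 ⇒ step 1: BAC ⇒ CCA·B·BBC
    A ↦ B
    B ↦ CCA
    C ↦ BBC

A->B, B->CCA, C->BBC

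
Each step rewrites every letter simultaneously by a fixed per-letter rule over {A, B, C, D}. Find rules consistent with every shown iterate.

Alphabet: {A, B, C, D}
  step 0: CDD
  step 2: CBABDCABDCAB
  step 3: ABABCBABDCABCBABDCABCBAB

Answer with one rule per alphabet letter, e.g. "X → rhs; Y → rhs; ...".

A->CB, B->AB, C->AB, D->DC

  step 2 ⇒ step 3: CBABDCABDCAB ⇒ AB·AB·CB·AB·DC·AB·CB·AB·DC·AB·CB·AB
    A ↦ CB
    B ↦ AB
    C ↦ AB
    D ↦ DC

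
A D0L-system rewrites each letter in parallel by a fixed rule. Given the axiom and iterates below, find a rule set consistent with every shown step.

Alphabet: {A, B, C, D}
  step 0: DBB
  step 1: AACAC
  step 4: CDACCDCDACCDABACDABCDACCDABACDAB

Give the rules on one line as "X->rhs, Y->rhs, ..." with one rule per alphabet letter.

A->CD, B->AC, C->AB, D->A

  step 0 ⇒ step 1: DBB ⇒ A·AC·AC
    B ↦ AC
    D ↦ A
    A ↦ CD  (constrained at step 1)
    C ↦ AB  (constrained at step 1)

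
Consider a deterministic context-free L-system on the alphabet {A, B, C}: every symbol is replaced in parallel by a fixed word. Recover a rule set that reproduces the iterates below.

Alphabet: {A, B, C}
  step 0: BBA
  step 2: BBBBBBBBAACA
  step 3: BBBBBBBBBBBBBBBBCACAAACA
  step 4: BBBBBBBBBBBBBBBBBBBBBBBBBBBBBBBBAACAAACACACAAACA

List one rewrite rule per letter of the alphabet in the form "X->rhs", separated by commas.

A->CA, B->BB, C->AA

  step 3 ⇒ step 4: BBBBBBBBBBBBBBBBCACAAACA ⇒ BB·BB·BB·BB·BB·BB·BB·BB·BB·BB·BB·BB·BB·BB·BB·BB·AA·CA·AA·CA·CA·CA·AA·CA
    A ↦ CA
    B ↦ BB
    C ↦ AA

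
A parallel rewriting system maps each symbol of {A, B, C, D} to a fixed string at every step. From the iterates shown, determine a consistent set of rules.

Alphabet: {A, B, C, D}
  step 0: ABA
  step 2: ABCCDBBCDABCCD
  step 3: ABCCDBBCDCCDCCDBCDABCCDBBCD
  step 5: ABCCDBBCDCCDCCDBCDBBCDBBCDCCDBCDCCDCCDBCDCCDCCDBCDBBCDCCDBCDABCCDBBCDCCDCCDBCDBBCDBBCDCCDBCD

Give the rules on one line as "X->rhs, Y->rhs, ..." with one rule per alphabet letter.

  step 2 ⇒ step 3: ABCCDBBCDABCCD ⇒ AB·CCD·B·B·CD·CCD·CCD·B·CD·AB·CCD·B·B·CD
    A ↦ AB
    B ↦ CCD
    C ↦ B
    D ↦ CD

A->AB, B->CCD, C->B, D->CD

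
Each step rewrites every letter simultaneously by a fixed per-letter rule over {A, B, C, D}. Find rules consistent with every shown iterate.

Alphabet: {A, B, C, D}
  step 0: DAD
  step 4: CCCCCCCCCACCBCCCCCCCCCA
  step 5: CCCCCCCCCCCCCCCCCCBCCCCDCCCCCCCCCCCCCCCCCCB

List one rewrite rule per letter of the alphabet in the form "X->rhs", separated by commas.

  step 4 ⇒ step 5: CCCCCCCCCACCBCCCCCCCCCA ⇒ CC·CC·CC·CC·CC·CC·CC·CC·CC·B·CC·CC·D·CC·CC·CC·CC·CC·CC·CC·CC·CC·B
    A ↦ B
    B ↦ D
    C ↦ CC
    D ↦ CA  (constrained at step 0)

A->B, B->D, C->CC, D->CA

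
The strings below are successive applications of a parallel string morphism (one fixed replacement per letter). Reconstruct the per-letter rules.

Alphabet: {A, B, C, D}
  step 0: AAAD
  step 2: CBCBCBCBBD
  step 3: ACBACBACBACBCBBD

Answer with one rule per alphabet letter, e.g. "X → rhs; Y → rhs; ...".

A->B, B->CB, C->A, D->BD

  step 2 ⇒ step 3: CBCBCBCBBD ⇒ A·CB·A·CB·A·CB·A·CB·CB·BD
    B ↦ CB
    C ↦ A
    D ↦ BD
    A ↦ B  (constrained at step 0)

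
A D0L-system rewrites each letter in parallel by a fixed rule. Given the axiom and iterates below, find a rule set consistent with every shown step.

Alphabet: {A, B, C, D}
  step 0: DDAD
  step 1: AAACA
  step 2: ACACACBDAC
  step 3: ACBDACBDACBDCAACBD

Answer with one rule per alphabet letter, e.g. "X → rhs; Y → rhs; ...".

A->AC, B->C, C->BD, D->A

  step 2 ⇒ step 3: ACACACBDAC ⇒ AC·BD·AC·BD·AC·BD·C·A·AC·BD
    A ↦ AC
    B ↦ C
    C ↦ BD
    D ↦ A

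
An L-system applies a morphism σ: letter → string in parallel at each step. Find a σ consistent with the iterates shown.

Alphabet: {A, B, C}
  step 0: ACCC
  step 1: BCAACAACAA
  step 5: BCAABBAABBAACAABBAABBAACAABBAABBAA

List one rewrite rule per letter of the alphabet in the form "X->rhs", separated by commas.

A->B, B->A, C->CAA

  step 0 ⇒ step 1: ACCC ⇒ B·CAA·CAA·CAA
    A ↦ B
    C ↦ CAA
    B ↦ A  (constrained at step 1)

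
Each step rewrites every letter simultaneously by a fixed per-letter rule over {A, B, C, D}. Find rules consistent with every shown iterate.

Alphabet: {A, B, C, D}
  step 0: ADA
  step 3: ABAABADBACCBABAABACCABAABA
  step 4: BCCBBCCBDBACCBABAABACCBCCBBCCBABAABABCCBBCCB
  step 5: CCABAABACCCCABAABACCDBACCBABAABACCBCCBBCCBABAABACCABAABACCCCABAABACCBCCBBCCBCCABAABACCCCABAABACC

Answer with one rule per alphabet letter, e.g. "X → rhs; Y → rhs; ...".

  step 4 ⇒ step 5: BCCBBCCBDBACCBABAABACCBCCBBCCBABAABABCCBBCCB ⇒ CC·ABA·ABA·CC·CC·ABA·ABA·CC·DBA·CC·B·ABA·ABA·CC·B·CC·B·B·CC·B·ABA·ABA·CC·ABA·ABA·CC·CC·ABA·ABA·CC·B·CC·B·B·CC·B·CC·ABA·ABA·CC·CC·ABA·ABA·CC
    A ↦ B
    B ↦ CC
    C ↦ ABA
    D ↦ DBA

A->B, B->CC, C->ABA, D->DBA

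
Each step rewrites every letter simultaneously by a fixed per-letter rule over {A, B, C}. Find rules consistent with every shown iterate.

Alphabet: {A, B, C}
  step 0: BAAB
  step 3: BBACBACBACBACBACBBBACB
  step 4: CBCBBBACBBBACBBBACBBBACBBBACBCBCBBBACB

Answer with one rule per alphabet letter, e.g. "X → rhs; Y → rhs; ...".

  step 3 ⇒ step 4: BBACBACBACBACBACBBBACB ⇒ CB·CB·BB·A·CB·BB·A·CB·BB·A·CB·BB·A·CB·BB·A·CB·CB·CB·BB·A·CB
    A ↦ BB
    B ↦ CB
    C ↦ A

A->BB, B->CB, C->A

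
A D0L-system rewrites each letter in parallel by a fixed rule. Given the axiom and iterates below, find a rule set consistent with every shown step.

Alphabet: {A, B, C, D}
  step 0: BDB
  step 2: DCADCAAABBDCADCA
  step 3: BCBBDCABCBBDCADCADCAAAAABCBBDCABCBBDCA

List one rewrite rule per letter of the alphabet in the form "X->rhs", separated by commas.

A->DCA, B->AA, C->BB, D->BC

  step 2 ⇒ step 3: DCADCAAABBDCADCA ⇒ BC·BB·DCA·BC·BB·DCA·DCA·DCA·AA·AA·BC·BB·DCA·BC·BB·DCA
    A ↦ DCA
    B ↦ AA
    C ↦ BB
    D ↦ BC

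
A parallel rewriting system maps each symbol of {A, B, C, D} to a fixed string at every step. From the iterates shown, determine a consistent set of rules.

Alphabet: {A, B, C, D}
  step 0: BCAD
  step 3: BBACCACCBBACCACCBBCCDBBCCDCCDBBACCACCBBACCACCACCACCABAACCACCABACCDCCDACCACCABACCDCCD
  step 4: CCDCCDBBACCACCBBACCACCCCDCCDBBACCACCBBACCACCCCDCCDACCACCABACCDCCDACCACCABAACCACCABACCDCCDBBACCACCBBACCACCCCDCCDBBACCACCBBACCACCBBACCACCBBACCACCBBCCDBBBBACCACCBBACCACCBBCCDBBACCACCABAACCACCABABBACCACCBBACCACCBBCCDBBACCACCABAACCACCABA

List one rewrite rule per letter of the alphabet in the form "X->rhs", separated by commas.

A->BB, B->CCD, C->ACC, D->ABA

  step 3 ⇒ step 4: BBACCACCBBACCACCBBCCDBBCCDCCDBBACCACCBBACCACCACCACCABAACCACCABACCDCCDACCACCABACCDCCD ⇒ CCD·CCD·BB·ACC·ACC·BB·ACC·ACC·CCD·CCD·BB·ACC·ACC·BB·ACC·ACC·CCD·CCD·ACC·ACC·ABA·CCD·CCD·ACC·ACC·ABA·ACC·ACC·ABA·CCD·CCD·BB·ACC·ACC·BB·ACC·ACC·CCD·CCD·BB·ACC·ACC·BB·ACC·ACC·BB·ACC·ACC·BB·ACC·ACC·BB·CCD·BB·BB·ACC·ACC·BB·ACC·ACC·BB·CCD·BB·ACC·ACC·ABA·ACC·ACC·ABA·BB·ACC·ACC·BB·ACC·ACC·BB·CCD·BB·ACC·ACC·ABA·ACC·ACC·ABA
    A ↦ BB
    B ↦ CCD
    C ↦ ACC
    D ↦ ABA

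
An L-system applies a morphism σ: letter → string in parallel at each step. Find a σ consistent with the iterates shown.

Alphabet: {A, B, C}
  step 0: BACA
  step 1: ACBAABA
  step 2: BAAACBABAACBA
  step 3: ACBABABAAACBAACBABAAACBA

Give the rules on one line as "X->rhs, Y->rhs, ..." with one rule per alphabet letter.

A->BA, B->AC, C->A

  step 2 ⇒ step 3: BAAACBABAACBA ⇒ AC·BA·BA·BA·A·AC·BA·AC·BA·BA·A·AC·BA
    A ↦ BA
    B ↦ AC
    C ↦ A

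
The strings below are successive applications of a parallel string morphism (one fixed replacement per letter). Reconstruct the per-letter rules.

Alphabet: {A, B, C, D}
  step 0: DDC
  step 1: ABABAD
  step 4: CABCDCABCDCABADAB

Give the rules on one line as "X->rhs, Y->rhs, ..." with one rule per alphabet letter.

  step 0 ⇒ step 1: DDC ⇒ AB·AB·AD
    C ↦ AD
    D ↦ AB
    A ↦ C  (constrained at step 1)
    B ↦ D  (constrained at step 1)

A->C, B->D, C->AD, D->AB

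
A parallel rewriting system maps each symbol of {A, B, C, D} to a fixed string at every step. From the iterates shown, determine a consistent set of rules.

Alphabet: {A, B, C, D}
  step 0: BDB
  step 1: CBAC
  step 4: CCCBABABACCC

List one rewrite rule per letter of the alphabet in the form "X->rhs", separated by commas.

  step 0 ⇒ step 1: BDB ⇒ C·BA·C
    B ↦ C
    D ↦ BA
    A ↦ CC  (constrained at step 1)
    C ↦ D  (constrained at step 1)

A->CC, B->C, C->D, D->BA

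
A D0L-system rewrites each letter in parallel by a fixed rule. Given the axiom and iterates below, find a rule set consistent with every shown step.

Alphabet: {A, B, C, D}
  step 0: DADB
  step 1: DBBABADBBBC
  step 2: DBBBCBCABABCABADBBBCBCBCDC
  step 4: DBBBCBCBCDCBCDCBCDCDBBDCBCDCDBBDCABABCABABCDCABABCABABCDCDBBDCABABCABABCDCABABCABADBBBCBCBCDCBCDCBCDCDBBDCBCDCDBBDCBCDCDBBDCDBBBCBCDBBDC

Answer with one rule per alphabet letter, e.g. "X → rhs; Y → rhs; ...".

A->ABA, B->BC, C->DC, D->DBB

  step 1 ⇒ step 2: DBBABADBBBC ⇒ DBB·BC·BC·ABA·BC·ABA·DBB·BC·BC·BC·DC
    A ↦ ABA
    B ↦ BC
    C ↦ DC
    D ↦ DBB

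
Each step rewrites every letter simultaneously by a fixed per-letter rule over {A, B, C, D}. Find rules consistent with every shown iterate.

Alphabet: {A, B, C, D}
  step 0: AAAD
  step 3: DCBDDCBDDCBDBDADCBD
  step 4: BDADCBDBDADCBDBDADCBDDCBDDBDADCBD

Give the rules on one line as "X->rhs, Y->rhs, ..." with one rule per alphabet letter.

A->D, B->DC, C->A, D->BD

  step 3 ⇒ step 4: DCBDDCBDDCBDBDADCBD ⇒ BD·A·DC·BD·BD·A·DC·BD·BD·A·DC·BD·DC·BD·D·BD·A·DC·BD
    A ↦ D
    B ↦ DC
    C ↦ A
    D ↦ BD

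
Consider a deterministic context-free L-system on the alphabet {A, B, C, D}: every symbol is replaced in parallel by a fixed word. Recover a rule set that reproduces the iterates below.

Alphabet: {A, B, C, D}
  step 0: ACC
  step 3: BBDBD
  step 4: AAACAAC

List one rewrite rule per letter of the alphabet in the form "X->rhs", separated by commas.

  step 3 ⇒ step 4: BBDBD ⇒ A·A·AC·A·AC
    B ↦ A
    D ↦ AC
    A ↦ B  (constrained at step 0)
    C ↦ D  (constrained at step 0)

A->B, B->A, C->D, D->AC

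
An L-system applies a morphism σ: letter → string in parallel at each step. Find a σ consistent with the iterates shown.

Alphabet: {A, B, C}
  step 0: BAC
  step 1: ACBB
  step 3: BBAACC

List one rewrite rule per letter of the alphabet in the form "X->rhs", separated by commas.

A->C, B->A, C->BB

  step 0 ⇒ step 1: BAC ⇒ A·C·BB
    A ↦ C
    B ↦ A
    C ↦ BB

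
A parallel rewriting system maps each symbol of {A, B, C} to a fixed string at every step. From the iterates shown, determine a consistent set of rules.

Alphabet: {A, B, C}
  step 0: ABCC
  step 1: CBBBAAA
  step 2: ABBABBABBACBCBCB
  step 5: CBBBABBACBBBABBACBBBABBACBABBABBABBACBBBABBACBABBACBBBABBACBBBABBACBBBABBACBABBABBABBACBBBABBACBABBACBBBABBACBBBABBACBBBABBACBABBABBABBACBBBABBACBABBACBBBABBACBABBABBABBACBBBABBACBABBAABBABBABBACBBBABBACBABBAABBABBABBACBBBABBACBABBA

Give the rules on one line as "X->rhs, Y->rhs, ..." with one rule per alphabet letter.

  step 1 ⇒ step 2: CBBBAAA ⇒ A·BBA·BBA·BBA·CB·CB·CB
    A ↦ CB
    B ↦ BBA
    C ↦ A

A->CB, B->BBA, C->A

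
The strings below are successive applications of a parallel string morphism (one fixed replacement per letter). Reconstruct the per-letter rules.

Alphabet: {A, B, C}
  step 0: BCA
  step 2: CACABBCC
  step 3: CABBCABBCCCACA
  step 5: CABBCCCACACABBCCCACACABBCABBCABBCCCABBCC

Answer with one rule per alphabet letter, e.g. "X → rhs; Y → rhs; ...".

  step 2 ⇒ step 3: CACABBCC ⇒ CA·BB·CA·BB·C·C·CA·CA
    A ↦ BB
    B ↦ C
    C ↦ CA

A->BB, B->C, C->CA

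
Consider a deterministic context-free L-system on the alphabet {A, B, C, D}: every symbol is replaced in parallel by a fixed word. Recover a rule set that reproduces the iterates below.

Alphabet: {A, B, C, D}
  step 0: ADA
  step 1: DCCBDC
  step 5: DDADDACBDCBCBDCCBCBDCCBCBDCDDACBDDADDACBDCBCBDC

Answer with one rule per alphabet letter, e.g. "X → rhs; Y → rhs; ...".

  step 0 ⇒ step 1: ADA ⇒ DC·CB·DC
    A ↦ DC
    D ↦ CB
    B ↦ DA  (constrained at step 1)
    C ↦ D  (constrained at step 1)

A->DC, B->DA, C->D, D->CB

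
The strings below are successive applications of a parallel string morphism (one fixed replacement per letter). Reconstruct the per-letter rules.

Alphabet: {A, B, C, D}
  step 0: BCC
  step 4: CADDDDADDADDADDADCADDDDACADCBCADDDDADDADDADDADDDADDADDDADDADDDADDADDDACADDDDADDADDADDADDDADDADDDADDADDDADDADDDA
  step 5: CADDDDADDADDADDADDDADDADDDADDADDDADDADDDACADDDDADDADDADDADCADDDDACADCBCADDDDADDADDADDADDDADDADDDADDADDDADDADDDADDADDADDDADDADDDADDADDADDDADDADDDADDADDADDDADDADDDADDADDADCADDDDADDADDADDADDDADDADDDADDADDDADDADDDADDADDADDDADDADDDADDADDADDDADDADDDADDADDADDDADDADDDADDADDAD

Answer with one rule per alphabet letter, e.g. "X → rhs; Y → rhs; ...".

A->D, B->CB, C->CAD, D->DDA

  step 4 ⇒ step 5: CADDDDADDADDADDADCADDDDACADCBCADDDDADDADDADDADDDADDADDDADDADDDADDADDDACADDDDADDADDADDADDDADDADDDADDADDDADDADDDA ⇒ CAD·D·DDA·DDA·DDA·DDA·D·DDA·DDA·D·DDA·DDA·D·DDA·DDA·D·DDA·CAD·D·DDA·DDA·DDA·DDA·D·CAD·D·DDA·CAD·CB·CAD·D·DDA·DDA·DDA·DDA·D·DDA·DDA·D·DDA·DDA·D·DDA·DDA·D·DDA·DDA·DDA·D·DDA·DDA·D·DDA·DDA·DDA·D·DDA·DDA·D·DDA·DDA·DDA·D·DDA·DDA·D·DDA·DDA·DDA·D·CAD·D·DDA·DDA·DDA·DDA·D·DDA·DDA·D·DDA·DDA·D·DDA·DDA·D·DDA·DDA·DDA·D·DDA·DDA·D·DDA·DDA·DDA·D·DDA·DDA·D·DDA·DDA·DDA·D·DDA·DDA·D·DDA·DDA·DDA·D
    A ↦ D
    B ↦ CB
    C ↦ CAD
    D ↦ DDA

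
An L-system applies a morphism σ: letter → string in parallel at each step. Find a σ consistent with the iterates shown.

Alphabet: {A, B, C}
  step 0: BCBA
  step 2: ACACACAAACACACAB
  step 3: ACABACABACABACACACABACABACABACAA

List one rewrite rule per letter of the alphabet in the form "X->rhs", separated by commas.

A->AC, B->AA, C->AB

  step 2 ⇒ step 3: ACACACAAACACACAB ⇒ AC·AB·AC·AB·AC·AB·AC·AC·AC·AB·AC·AB·AC·AB·AC·AA
    A ↦ AC
    B ↦ AA
    C ↦ AB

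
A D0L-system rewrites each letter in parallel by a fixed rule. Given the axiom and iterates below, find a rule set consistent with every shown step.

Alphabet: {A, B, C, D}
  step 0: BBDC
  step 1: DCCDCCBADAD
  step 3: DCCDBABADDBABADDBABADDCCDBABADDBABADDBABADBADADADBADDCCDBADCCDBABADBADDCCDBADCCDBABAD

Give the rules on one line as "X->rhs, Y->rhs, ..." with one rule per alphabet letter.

  step 0 ⇒ step 1: BBDC ⇒ DCC·DCC·BAD·AD
    B ↦ DCC
    C ↦ AD
    D ↦ BAD
    A ↦ DBA  (constrained at step 1)

A->DBA, B->DCC, C->AD, D->BAD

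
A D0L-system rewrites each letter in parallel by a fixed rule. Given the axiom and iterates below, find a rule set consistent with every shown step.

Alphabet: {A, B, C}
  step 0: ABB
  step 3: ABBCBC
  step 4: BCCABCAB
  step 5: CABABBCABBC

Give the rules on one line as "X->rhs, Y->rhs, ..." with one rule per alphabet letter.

  step 4 ⇒ step 5: BCCABCAB ⇒ C·AB·AB·B·C·AB·B·C
    A ↦ B
    B ↦ C
    C ↦ AB

A->B, B->C, C->AB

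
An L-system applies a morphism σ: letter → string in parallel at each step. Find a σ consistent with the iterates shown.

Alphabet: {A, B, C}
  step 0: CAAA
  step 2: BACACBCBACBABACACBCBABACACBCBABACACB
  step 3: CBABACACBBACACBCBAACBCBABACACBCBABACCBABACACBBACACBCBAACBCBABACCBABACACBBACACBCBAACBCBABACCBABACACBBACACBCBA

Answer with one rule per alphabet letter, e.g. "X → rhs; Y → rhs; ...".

A->BAC, B->CBA, C->ACB

  step 2 ⇒ step 3: BACACBCBACBABACACBCBABACACBCBABACACB ⇒ CBA·BAC·ACB·BAC·ACB·CBA·ACB·CBA·BAC·ACB·CBA·BAC·CBA·BAC·ACB·BAC·ACB·CBA·ACB·CBA·BAC·CBA·BAC·ACB·BAC·ACB·CBA·ACB·CBA·BAC·CBA·BAC·ACB·BAC·ACB·CBA
    A ↦ BAC
    B ↦ CBA
    C ↦ ACB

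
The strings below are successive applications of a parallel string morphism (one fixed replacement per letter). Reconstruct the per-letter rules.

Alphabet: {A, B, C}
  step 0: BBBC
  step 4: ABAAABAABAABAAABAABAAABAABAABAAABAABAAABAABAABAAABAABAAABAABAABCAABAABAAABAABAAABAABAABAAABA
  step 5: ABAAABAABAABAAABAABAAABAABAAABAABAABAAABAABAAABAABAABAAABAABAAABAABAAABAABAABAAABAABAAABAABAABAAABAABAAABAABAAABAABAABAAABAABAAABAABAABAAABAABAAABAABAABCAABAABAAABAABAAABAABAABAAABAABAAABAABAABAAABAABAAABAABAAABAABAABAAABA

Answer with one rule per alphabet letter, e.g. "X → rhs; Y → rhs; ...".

  step 4 ⇒ step 5: ABAAABAABAABAAABAABAAABAABAABAAABAABAAABAABAABAAABAABAAABAABAABCAABAABAAABAABAAABAABAABAAABA ⇒ ABA·A·ABA·ABA·ABA·A·ABA·ABA·A·ABA·ABA·A·ABA·ABA·ABA·A·ABA·ABA·A·ABA·ABA·ABA·A·ABA·ABA·A·ABA·ABA·A·ABA·ABA·ABA·A·ABA·ABA·A·ABA·ABA·ABA·A·ABA·ABA·A·ABA·ABA·A·ABA·ABA·ABA·A·ABA·ABA·A·ABA·ABA·ABA·A·ABA·ABA·A·ABA·ABA·A·BCA·ABA·ABA·A·ABA·ABA·A·ABA·ABA·ABA·A·ABA·ABA·A·ABA·ABA·ABA·A·ABA·ABA·A·ABA·ABA·A·ABA·ABA·ABA·A·ABA
    A ↦ ABA
    B ↦ A
    C ↦ BCA

A->ABA, B->A, C->BCA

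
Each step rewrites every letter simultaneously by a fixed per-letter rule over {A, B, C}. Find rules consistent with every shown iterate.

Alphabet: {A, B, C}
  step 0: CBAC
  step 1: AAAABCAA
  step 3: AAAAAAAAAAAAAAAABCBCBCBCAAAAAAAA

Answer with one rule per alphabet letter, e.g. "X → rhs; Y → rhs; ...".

A->BC, B->AA, C->AA

  step 0 ⇒ step 1: CBAC ⇒ AA·AA·BC·AA
    A ↦ BC
    B ↦ AA
    C ↦ AA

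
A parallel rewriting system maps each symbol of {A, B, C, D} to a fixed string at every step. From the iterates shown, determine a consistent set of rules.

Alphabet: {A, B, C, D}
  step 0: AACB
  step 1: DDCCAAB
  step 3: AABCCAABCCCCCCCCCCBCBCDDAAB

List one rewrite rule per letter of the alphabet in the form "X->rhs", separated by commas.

  step 0 ⇒ step 1: AACB ⇒ D·D·CC·AAB
    A ↦ D
    B ↦ AAB
    C ↦ CC
    D ↦ BC  (constrained at step 1)

A->D, B->AAB, C->CC, D->BC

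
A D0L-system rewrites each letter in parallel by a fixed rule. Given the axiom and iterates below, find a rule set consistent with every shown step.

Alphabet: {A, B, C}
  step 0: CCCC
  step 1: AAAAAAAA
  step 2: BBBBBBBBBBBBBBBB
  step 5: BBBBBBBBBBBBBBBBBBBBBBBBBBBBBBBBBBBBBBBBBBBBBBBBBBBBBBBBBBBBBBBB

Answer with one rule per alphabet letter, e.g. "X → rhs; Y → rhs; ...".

A->BB, B->C, C->AA

  step 1 ⇒ step 2: AAAAAAAA ⇒ BB·BB·BB·BB·BB·BB·BB·BB
    A ↦ BB
    B ↦ C  (constrained at step 2)
  step 0 ⇒ step 1: CCCC ⇒ AA·AA·AA·AA
    C ↦ AA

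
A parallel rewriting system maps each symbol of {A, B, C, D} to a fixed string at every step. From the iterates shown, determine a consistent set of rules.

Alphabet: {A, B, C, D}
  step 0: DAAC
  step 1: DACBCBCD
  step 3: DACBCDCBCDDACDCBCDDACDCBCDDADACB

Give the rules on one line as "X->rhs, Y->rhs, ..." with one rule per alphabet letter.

A->CB, B->CB, C->CD, D->DA

  step 0 ⇒ step 1: DAAC ⇒ DA·CB·CB·CD
    A ↦ CB
    C ↦ CD
    D ↦ DA
    B ↦ CB  (constrained at step 1)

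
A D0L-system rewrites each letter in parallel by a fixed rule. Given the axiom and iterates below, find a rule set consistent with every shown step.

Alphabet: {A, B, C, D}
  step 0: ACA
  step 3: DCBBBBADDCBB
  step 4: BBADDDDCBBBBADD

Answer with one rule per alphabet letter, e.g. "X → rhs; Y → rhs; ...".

A->CB, B->D, C->BA, D->B

  step 3 ⇒ step 4: DCBBBBADDCBB ⇒ B·BA·D·D·D·D·CB·B·B·BA·D·D
    A ↦ CB
    B ↦ D
    C ↦ BA
    D ↦ B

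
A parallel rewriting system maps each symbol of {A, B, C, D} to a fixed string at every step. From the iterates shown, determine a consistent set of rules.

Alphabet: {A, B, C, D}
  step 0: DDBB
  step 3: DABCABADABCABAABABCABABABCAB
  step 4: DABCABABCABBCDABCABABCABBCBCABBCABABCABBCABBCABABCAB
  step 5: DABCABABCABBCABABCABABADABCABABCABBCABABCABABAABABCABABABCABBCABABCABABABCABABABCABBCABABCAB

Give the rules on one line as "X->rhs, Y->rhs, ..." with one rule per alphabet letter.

  step 4 ⇒ step 5: DABCABABCABBCDABCABABCABBCBCABBCABABCABBCABBCABABCAB ⇒ DA·BC·AB·A·BC·AB·BC·AB·A·BC·AB·AB·A·DA·BC·AB·A·BC·AB·BC·AB·A·BC·AB·AB·A·AB·A·BC·AB·AB·A·BC·AB·BC·AB·A·BC·AB·AB·A·BC·AB·AB·A·BC·AB·BC·AB·A·BC·AB
    A ↦ BC
    B ↦ AB
    C ↦ A
    D ↦ DA

A->BC, B->AB, C->A, D->DA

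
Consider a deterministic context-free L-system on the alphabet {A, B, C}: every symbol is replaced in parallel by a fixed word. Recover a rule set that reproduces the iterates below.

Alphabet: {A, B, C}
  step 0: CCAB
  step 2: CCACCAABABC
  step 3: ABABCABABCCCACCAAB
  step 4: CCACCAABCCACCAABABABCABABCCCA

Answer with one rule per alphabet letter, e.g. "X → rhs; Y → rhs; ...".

  step 3 ⇒ step 4: ABABCABABCCCACCAAB ⇒ C·CA·C·CA·AB·C·CA·C·CA·AB·AB·AB·C·AB·AB·C·C·CA
    A ↦ C
    B ↦ CA
    C ↦ AB

A->C, B->CA, C->AB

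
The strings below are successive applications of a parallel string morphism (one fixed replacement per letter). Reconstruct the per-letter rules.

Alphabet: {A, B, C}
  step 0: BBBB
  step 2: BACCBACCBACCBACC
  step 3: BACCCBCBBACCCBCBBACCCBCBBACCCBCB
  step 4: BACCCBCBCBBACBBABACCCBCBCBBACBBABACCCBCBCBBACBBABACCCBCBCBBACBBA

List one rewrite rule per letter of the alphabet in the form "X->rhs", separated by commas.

  step 3 ⇒ step 4: BACCCBCBBACCCBCBBACCCBCBBACCCBCB ⇒ BA·CC·CB·CB·CB·BA·CB·BA·BA·CC·CB·CB·CB·BA·CB·BA·BA·CC·CB·CB·CB·BA·CB·BA·BA·CC·CB·CB·CB·BA·CB·BA
    A ↦ CC
    B ↦ BA
    C ↦ CB

A->CC, B->BA, C->CB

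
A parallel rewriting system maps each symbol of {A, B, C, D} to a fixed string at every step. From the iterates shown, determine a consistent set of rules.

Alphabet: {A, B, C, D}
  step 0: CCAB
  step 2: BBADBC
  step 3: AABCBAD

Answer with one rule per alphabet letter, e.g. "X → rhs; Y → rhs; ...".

A->BC, B->A, C->D, D->B

  step 2 ⇒ step 3: BBADBC ⇒ A·A·BC·B·A·D
    A ↦ BC
    B ↦ A
    C ↦ D
    D ↦ B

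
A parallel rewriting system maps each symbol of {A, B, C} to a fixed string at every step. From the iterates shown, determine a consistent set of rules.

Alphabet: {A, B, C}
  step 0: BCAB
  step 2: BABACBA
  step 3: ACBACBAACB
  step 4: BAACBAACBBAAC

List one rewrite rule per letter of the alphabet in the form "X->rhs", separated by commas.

  step 3 ⇒ step 4: ACBACBAACB ⇒ B·A·AC·B·A·AC·B·B·A·AC
    A ↦ B
    B ↦ AC
    C ↦ A

A->B, B->AC, C->A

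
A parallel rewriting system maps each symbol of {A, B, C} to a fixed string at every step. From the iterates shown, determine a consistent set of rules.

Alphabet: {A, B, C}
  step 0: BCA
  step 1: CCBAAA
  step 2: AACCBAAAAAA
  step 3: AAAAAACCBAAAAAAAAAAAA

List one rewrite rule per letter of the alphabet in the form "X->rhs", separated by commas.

A->AA, B->CCB, C->A

  step 2 ⇒ step 3: AACCBAAAAAA ⇒ AA·AA·A·A·CCB·AA·AA·AA·AA·AA·AA
    A ↦ AA
    B ↦ CCB
    C ↦ A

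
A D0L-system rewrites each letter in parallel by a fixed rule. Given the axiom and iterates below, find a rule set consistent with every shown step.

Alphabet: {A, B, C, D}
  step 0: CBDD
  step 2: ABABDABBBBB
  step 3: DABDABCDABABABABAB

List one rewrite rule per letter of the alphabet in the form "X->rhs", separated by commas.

  step 2 ⇒ step 3: ABABDABBBBB ⇒ D·AB·D·AB·C·D·AB·AB·AB·AB·AB
    A ↦ D
    B ↦ AB
    D ↦ C
    C ↦ BB  (constrained at step 0)

A->D, B->AB, C->BB, D->C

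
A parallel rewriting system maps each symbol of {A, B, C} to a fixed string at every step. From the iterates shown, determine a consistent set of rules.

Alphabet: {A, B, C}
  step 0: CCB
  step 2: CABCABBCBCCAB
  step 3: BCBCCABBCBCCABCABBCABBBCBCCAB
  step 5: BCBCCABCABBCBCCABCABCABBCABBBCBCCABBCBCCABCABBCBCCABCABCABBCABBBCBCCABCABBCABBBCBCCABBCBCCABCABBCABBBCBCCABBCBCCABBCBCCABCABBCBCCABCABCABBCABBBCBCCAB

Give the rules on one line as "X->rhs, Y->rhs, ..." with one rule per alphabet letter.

A->CBC, B->CAB, C->B

  step 2 ⇒ step 3: CABCABBCBCCAB ⇒ B·CBC·CAB·B·CBC·CAB·CAB·B·CAB·B·B·CBC·CAB
    A ↦ CBC
    B ↦ CAB
    C ↦ B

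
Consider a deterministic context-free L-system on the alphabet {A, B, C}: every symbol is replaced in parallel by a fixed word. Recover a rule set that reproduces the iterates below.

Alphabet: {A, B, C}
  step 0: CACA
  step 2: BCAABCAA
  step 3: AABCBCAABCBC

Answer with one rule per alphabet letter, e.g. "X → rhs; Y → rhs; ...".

A->BC, B->A, C->A

  step 2 ⇒ step 3: BCAABCAA ⇒ A·A·BC·BC·A·A·BC·BC
    A ↦ BC
    B ↦ A
    C ↦ A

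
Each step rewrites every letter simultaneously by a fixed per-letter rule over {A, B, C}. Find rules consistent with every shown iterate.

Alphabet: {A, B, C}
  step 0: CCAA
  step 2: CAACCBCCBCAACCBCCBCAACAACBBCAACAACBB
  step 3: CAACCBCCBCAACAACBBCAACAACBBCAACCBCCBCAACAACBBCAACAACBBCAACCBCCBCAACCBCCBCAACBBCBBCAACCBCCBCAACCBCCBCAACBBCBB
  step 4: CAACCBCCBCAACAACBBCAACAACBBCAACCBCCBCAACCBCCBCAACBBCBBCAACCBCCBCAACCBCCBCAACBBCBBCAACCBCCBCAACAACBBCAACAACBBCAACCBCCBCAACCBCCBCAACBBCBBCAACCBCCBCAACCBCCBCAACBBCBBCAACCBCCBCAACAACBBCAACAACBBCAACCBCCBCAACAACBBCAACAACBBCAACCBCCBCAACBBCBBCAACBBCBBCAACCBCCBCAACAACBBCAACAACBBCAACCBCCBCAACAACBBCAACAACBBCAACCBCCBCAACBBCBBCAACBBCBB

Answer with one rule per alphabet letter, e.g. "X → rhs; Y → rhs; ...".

A->CCB, B->CBB, C->CAA

  step 3 ⇒ step 4: CAACCBCCBCAACAACBBCAACAACBBCAACCBCCBCAACAACBBCAACAACBBCAACCBCCBCAACCBCCBCAACBBCBBCAACCBCCBCAACCBCCBCAACBBCBB ⇒ CAA·CCB·CCB·CAA·CAA·CBB·CAA·CAA·CBB·CAA·CCB·CCB·CAA·CCB·CCB·CAA·CBB·CBB·CAA·CCB·CCB·CAA·CCB·CCB·CAA·CBB·CBB·CAA·CCB·CCB·CAA·CAA·CBB·CAA·CAA·CBB·CAA·CCB·CCB·CAA·CCB·CCB·CAA·CBB·CBB·CAA·CCB·CCB·CAA·CCB·CCB·CAA·CBB·CBB·CAA·CCB·CCB·CAA·CAA·CBB·CAA·CAA·CBB·CAA·CCB·CCB·CAA·CAA·CBB·CAA·CAA·CBB·CAA·CCB·CCB·CAA·CBB·CBB·CAA·CBB·CBB·CAA·CCB·CCB·CAA·CAA·CBB·CAA·CAA·CBB·CAA·CCB·CCB·CAA·CAA·CBB·CAA·CAA·CBB·CAA·CCB·CCB·CAA·CBB·CBB·CAA·CBB·CBB
    A ↦ CCB
    B ↦ CBB
    C ↦ CAA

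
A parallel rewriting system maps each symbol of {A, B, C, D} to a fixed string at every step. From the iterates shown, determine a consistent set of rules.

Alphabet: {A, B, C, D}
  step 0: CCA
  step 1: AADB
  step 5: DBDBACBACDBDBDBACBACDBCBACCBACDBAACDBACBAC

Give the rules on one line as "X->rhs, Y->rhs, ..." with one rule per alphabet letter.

A->DB, B->AC, C->A, D->CB

  step 0 ⇒ step 1: CCA ⇒ A·A·DB
    A ↦ DB
    C ↦ A
    B ↦ AC  (constrained at step 1)
    D ↦ CB  (constrained at step 1)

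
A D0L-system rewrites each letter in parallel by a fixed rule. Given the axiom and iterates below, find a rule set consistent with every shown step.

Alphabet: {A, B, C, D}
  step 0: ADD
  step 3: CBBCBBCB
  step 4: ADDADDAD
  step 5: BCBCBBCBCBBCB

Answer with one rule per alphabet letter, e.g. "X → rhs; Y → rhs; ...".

  step 4 ⇒ step 5: ADDADDAD ⇒ B·CB·CB·B·CB·CB·B·CB
    A ↦ B
    D ↦ CB
  step 3 ⇒ step 4: CBBCBBCB ⇒ A·D·D·A·D·D·A·D
    B ↦ D
  step 3 ⇒ step 4: CBBCBBCB ⇒ A·D·D·A·D·D·A·D
    C ↦ A

A->B, B->D, C->A, D->CB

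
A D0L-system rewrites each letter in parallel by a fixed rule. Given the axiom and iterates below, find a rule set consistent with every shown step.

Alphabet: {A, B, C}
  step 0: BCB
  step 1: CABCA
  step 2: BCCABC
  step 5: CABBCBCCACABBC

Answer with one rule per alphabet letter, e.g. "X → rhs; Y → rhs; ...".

A->C, B->CA, C->B

  step 1 ⇒ step 2: CABCA ⇒ B·C·CA·B·C
    A ↦ C
    B ↦ CA
    C ↦ B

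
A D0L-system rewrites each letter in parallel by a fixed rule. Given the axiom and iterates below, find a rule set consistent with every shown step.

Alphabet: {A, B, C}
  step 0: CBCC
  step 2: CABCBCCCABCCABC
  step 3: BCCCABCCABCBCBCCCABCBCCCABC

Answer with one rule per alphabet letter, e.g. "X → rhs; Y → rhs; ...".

A->C, B->CA, C->BC

  step 2 ⇒ step 3: CABCBCCCABCCABC ⇒ BC·C·CA·BC·CA·BC·BC·BC·C·CA·BC·BC·C·CA·BC
    A ↦ C
    B ↦ CA
    C ↦ BC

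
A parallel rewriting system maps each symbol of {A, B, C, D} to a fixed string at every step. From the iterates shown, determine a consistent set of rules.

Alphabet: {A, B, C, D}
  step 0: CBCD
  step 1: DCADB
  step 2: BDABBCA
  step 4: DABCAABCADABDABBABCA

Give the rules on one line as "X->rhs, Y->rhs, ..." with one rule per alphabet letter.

  step 1 ⇒ step 2: DCADB ⇒ B·D·AB·B·CA
    A ↦ AB
    B ↦ CA
    C ↦ D
    D ↦ B

A->AB, B->CA, C->D, D->B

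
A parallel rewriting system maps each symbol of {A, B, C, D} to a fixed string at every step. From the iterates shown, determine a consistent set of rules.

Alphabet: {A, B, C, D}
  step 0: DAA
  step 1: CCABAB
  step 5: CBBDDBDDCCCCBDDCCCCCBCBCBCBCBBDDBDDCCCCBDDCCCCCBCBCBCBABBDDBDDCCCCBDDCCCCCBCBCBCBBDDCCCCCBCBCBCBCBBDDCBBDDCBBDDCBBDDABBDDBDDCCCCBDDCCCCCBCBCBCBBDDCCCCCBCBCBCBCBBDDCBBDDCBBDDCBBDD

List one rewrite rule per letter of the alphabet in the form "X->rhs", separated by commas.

  step 0 ⇒ step 1: DAA ⇒ CC·AB·AB
    A ↦ AB
    D ↦ CC
    B ↦ BDD  (constrained at step 1)
    C ↦ CB  (constrained at step 1)

A->AB, B->BDD, C->CB, D->CC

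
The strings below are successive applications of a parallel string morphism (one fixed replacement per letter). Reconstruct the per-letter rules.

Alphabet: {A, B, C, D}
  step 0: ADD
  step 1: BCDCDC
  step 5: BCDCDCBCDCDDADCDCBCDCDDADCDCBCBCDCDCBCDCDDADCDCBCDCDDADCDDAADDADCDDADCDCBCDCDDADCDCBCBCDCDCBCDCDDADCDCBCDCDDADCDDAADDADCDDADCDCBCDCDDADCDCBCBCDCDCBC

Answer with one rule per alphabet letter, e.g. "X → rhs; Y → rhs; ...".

  step 0 ⇒ step 1: ADD ⇒ BC·DC·DC
    A ↦ BC
    D ↦ DC
    B ↦ A  (constrained at step 1)
    C ↦ DDA  (constrained at step 1)

A->BC, B->A, C->DDA, D->DC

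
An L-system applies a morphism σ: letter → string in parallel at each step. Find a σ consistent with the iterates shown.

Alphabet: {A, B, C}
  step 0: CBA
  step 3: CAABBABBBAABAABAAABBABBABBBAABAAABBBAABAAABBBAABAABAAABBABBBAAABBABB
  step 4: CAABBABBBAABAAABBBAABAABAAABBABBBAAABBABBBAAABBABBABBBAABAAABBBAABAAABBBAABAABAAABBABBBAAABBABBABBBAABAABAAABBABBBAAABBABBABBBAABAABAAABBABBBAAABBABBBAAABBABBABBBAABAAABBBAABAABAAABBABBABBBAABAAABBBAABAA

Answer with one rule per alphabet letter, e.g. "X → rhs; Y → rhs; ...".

  step 3 ⇒ step 4: CAABBABBBAABAABAAABBABBABBBAABAAABBBAABAAABBBAABAABAAABBABBBAAABBABB ⇒ CA·ABB·ABB·BAA·BAA·ABB·BAA·BAA·BAA·ABB·ABB·BAA·ABB·ABB·BAA·ABB·ABB·ABB·BAA·BAA·ABB·BAA·BAA·ABB·BAA·BAA·BAA·ABB·ABB·BAA·ABB·ABB·ABB·BAA·BAA·BAA·ABB·ABB·BAA·ABB·ABB·ABB·BAA·BAA·BAA·ABB·ABB·BAA·ABB·ABB·BAA·ABB·ABB·ABB·BAA·BAA·ABB·BAA·BAA·BAA·ABB·ABB·ABB·BAA·BAA·ABB·BAA·BAA
    A ↦ ABB
    B ↦ BAA
    C ↦ CA

A->ABB, B->BAA, C->CA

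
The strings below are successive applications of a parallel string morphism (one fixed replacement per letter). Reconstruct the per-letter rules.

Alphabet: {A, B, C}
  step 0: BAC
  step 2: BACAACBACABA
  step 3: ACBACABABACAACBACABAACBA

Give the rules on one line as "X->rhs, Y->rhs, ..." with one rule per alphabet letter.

  step 2 ⇒ step 3: BACAACBACABA ⇒ AC·BA·CA·BA·BA·CA·AC·BA·CA·BA·AC·BA
    A ↦ BA
    B ↦ AC
    C ↦ CA

A->BA, B->AC, C->CA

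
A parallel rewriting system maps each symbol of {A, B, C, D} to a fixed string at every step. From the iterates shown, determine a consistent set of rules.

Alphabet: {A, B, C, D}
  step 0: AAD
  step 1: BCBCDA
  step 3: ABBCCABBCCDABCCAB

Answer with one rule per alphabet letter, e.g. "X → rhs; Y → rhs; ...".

A->BC, B->C, C->AB, D->DA

  step 0 ⇒ step 1: AAD ⇒ BC·BC·DA
    A ↦ BC
    D ↦ DA
    B ↦ C  (constrained at step 1)
    C ↦ AB  (constrained at step 1)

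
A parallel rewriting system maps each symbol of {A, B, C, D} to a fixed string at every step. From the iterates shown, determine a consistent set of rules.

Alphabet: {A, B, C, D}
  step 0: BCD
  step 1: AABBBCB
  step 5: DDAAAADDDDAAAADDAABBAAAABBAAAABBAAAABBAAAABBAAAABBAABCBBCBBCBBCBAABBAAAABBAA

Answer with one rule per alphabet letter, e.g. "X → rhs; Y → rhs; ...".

  step 0 ⇒ step 1: BCD ⇒ AA·BB·BCB
    B ↦ AA
    C ↦ BB
    D ↦ BCB
    A ↦ D  (constrained at step 1)

A->D, B->AA, C->BB, D->BCB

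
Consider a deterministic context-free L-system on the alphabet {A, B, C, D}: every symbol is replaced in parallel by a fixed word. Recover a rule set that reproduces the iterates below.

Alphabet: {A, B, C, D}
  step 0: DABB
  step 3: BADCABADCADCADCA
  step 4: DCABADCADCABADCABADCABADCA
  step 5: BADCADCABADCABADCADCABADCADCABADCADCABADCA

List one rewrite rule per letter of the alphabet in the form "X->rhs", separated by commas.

A->CA, B->D, C->D, D->BA

  step 4 ⇒ step 5: DCABADCADCABADCABADCABADCA ⇒ BA·D·CA·D·CA·BA·D·CA·BA·D·CA·D·CA·BA·D·CA·D·CA·BA·D·CA·D·CA·BA·D·CA
    A ↦ CA
    B ↦ D
    C ↦ D
    D ↦ BA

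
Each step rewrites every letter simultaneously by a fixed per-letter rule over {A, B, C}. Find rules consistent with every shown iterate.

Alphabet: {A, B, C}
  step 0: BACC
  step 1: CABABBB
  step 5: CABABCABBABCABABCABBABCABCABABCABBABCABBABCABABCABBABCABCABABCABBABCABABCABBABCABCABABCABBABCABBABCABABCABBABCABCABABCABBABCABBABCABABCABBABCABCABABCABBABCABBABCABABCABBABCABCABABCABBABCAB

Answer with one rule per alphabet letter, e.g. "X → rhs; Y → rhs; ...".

  step 0 ⇒ step 1: BACC ⇒ CAB·AB·B·B
    A ↦ AB
    B ↦ CAB
    C ↦ B

A->AB, B->CAB, C->B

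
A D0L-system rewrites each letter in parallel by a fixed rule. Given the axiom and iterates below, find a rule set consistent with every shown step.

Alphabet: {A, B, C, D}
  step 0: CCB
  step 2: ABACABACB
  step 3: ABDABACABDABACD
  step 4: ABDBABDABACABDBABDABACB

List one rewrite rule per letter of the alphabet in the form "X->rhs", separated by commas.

  step 3 ⇒ step 4: ABDABACABDABACD ⇒ AB·D·B·AB·D·AB·AC·AB·D·B·AB·D·AB·AC·B
    A ↦ AB
    B ↦ D
    C ↦ AC
    D ↦ B

A->AB, B->D, C->AC, D->B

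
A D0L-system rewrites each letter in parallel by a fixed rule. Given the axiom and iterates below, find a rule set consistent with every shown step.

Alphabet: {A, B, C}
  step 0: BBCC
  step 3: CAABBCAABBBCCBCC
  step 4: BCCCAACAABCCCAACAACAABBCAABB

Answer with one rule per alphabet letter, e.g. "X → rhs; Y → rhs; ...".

  step 3 ⇒ step 4: CAABBCAABBBCCBCC ⇒ B·C·C·CAA·CAA·B·C·C·CAA·CAA·CAA·B·B·CAA·B·B
    A ↦ C
    B ↦ CAA
    C ↦ B

A->C, B->CAA, C->B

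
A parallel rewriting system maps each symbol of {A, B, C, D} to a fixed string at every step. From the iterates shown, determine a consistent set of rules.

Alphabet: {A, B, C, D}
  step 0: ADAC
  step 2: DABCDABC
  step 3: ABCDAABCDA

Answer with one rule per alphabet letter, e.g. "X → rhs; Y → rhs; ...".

  step 2 ⇒ step 3: DABCDABC ⇒ A·BC·D·A·A·BC·D·A
    A ↦ BC
    B ↦ D
    C ↦ A
    D ↦ A

A->BC, B->D, C->A, D->A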